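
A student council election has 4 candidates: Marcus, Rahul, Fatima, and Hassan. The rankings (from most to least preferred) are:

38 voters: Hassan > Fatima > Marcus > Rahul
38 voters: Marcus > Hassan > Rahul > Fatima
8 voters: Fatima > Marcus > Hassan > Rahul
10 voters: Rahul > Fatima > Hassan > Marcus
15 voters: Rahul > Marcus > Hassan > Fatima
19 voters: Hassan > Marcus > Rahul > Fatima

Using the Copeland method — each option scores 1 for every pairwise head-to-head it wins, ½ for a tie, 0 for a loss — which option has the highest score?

Hassan

Marcus: beats Rahul and Fatima; loses to Hassan → score 2.
Rahul: beats Fatima; loses to Marcus and Hassan → score 1.
Fatima: loses to Marcus, Rahul, and Hassan → score 0.
Hassan: beats Marcus, Rahul, and Fatima → score 3.
Hassan has the best pairwise record.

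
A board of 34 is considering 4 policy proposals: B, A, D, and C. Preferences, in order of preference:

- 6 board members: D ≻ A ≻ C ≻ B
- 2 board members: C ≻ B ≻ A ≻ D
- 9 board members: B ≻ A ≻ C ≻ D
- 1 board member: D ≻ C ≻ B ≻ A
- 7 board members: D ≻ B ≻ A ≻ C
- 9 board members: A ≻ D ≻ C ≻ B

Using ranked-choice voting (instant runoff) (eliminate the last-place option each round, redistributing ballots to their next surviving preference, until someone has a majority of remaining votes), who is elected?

Round 1: B 9, A 9, D 14, C 2. Eliminate C.
Round 2: B 11, A 9, D 14. Eliminate A.
Round 3: B 11, D 23. D has a majority.

D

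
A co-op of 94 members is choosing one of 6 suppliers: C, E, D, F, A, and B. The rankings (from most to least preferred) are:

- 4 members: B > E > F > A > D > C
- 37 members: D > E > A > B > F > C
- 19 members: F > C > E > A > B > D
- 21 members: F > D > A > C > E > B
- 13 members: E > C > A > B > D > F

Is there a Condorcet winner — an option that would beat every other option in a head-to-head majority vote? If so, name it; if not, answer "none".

D

D vs C: 62–32 for D.
D vs E: 58–36 for D.
D vs F: 50–44 for D.
D vs A: 58–36 for D.
D vs B: 58–36 for D.
D beats every other option head-to-head.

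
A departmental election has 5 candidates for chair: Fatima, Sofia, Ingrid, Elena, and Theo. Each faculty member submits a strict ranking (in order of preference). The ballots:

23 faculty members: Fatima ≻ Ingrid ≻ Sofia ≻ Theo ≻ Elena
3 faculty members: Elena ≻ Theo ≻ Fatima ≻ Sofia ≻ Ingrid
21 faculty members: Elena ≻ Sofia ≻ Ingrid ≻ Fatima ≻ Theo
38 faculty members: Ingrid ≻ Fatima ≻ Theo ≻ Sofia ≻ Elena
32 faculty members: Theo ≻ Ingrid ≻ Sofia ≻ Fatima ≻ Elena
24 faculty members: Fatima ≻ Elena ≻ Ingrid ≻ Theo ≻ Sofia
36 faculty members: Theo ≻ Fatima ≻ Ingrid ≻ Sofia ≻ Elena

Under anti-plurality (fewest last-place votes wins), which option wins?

Last-place votes: Fatima 0, Sofia 24, Ingrid 3, Elena 129, Theo 21.
Fatima is ranked last by the fewest voters, so Fatima wins.

Fatima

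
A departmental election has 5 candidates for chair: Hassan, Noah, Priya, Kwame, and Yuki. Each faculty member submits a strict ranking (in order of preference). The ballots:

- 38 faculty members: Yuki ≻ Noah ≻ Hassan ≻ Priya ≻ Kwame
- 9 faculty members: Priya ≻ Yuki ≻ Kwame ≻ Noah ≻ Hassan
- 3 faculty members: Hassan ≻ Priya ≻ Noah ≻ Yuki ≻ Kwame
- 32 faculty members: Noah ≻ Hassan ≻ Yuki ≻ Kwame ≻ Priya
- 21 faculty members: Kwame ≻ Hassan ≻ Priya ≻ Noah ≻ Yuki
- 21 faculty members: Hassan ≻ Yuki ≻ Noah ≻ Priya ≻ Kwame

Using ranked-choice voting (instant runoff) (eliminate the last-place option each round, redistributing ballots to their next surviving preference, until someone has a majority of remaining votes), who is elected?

Round 1: Hassan 24, Noah 32, Priya 9, Kwame 21, Yuki 38. Eliminate Priya.
Round 2: Hassan 24, Noah 32, Kwame 21, Yuki 47. Eliminate Kwame.
Round 3: Hassan 45, Noah 32, Yuki 47. Eliminate Noah.
Round 4: Hassan 77, Yuki 47. Hassan has a majority.

Hassan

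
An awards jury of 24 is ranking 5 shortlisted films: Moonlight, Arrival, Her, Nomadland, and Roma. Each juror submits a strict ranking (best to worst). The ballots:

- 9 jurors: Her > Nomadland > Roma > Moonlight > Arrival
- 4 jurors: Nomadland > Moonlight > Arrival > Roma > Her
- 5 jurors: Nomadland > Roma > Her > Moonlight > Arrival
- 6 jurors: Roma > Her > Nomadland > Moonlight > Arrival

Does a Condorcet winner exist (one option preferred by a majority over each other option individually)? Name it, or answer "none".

none

Checking pairwise contests:
Her beats Moonlight 20–4.
Moonlight beats Arrival 24–0.
Roma beats Her 15–9.
Her beats Nomadland 15–9.
Nomadland beats Roma 18–6.
Every option loses at least one head-to-head, so there is no Condorcet winner.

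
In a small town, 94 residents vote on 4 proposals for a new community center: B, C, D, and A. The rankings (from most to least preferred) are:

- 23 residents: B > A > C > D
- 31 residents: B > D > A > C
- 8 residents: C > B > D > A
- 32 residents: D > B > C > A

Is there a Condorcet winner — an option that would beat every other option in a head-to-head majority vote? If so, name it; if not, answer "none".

B vs C: 86–8 for B.
B vs D: 62–32 for B.
B vs A: 94–0 for B.
B beats every other option head-to-head.

B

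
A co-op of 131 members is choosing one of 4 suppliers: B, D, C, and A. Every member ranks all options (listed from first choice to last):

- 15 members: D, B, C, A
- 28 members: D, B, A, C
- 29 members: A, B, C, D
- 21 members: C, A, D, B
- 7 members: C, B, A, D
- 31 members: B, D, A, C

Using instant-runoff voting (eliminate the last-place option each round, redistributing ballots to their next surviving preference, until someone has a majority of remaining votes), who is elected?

D

Round 1: B 31, D 43, C 28, A 29. Eliminate C.
Round 2: B 38, D 43, A 50. Eliminate B.
Round 3: D 74, A 57. D has a majority.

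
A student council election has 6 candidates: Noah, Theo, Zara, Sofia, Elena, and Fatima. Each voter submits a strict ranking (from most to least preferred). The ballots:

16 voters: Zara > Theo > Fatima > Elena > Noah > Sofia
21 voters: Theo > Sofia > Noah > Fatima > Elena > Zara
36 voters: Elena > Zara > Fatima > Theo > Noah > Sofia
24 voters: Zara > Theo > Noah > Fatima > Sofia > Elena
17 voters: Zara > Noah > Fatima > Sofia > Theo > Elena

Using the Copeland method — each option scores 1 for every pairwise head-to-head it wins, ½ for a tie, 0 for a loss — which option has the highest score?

Zara

Noah: beats Sofia, Elena, and Fatima; loses to Theo and Zara → score 3.
Theo: beats Noah, Sofia, Elena, and Fatima; loses to Zara → score 4.
Zara: beats Noah, Theo, Sofia, and Fatima; ties Elena → score 4.5.
Sofia: beats Elena; loses to Noah, Theo, Zara, and Fatima → score 1.
Elena: ties Zara; loses to Noah, Theo, Sofia, and Fatima → score 0.5.
Fatima: beats Sofia and Elena; loses to Noah, Theo, and Zara → score 2.
Zara has the best pairwise record.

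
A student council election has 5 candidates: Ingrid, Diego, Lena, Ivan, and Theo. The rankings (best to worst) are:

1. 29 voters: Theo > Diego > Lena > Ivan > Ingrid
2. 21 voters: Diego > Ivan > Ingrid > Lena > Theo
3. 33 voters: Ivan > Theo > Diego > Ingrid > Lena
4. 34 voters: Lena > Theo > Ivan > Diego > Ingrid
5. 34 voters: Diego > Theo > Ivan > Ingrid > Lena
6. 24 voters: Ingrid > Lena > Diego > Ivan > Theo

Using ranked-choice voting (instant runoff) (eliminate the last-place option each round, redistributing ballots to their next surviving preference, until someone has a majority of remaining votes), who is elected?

Round 1: Ingrid 24, Diego 55, Lena 34, Ivan 33, Theo 29. Eliminate Ingrid.
Round 2: Diego 55, Lena 58, Ivan 33, Theo 29. Eliminate Theo.
Round 3: Diego 84, Lena 58, Ivan 33. Eliminate Ivan.
Round 4: Diego 117, Lena 58. Diego has a majority.

Diego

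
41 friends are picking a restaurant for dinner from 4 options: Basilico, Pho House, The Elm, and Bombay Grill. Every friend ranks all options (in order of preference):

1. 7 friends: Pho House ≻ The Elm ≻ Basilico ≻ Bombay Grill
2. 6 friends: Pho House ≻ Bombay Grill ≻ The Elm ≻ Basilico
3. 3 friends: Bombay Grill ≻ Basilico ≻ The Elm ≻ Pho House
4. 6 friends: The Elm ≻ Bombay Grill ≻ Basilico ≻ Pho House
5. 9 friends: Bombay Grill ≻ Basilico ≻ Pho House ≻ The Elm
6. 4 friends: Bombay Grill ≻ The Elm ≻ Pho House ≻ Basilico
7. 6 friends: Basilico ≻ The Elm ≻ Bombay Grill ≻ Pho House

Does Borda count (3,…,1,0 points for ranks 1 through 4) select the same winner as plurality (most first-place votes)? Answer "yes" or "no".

Borda — scores: Basilico 55, Pho House 52, The Elm 61, Bombay Grill 78. Winner: Bombay Grill.
Plurality — first-place votes: Basilico 6, Pho House 13, The Elm 6, Bombay Grill 16. Winner: Bombay Grill.
The two methods agree.

yes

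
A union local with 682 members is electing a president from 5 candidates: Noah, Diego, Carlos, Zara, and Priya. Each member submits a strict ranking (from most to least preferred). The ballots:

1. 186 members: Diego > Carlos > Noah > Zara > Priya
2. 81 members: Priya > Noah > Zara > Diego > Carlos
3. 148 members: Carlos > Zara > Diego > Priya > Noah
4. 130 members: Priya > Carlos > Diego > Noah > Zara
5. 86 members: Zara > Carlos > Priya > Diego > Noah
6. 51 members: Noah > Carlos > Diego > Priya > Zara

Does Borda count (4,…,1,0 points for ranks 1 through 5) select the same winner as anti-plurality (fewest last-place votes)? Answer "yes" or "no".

Borda — scores: Noah 949, Diego 1569, Carlos 1951, Zara 1136, Priya 1215. Winner: Carlos.
Anti-plurality — last-place votes: Noah 234, Diego 0, Carlos 81, Zara 181, Priya 186. Winner: Diego.
The two methods disagree.

no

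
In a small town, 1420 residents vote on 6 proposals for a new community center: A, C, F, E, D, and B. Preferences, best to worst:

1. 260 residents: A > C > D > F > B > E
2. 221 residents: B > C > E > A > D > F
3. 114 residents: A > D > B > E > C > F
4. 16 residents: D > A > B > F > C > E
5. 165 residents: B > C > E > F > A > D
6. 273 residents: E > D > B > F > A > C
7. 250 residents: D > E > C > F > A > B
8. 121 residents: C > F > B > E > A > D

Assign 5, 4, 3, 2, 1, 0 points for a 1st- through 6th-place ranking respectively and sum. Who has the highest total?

A: 260·5 + 221·2 + 114·5 + 16·4 + 165·1 + 273·1 + 250·1 + 121·1 = 3185
C: 260·4 + 221·4 + 114·1 + 16·1 + 165·4 + 273·0 + 250·3 + 121·5 = 4069
F: 260·2 + 221·0 + 114·0 + 16·2 + 165·2 + 273·2 + 250·2 + 121·4 = 2412
E: 260·0 + 221·3 + 114·2 + 16·0 + 165·3 + 273·5 + 250·4 + 121·2 = 3993
D: 260·3 + 221·1 + 114·4 + 16·5 + 165·0 + 273·4 + 250·5 + 121·0 = 3879
B: 260·1 + 221·5 + 114·3 + 16·3 + 165·5 + 273·3 + 250·0 + 121·3 = 3762
C has the highest Borda score (4069).

C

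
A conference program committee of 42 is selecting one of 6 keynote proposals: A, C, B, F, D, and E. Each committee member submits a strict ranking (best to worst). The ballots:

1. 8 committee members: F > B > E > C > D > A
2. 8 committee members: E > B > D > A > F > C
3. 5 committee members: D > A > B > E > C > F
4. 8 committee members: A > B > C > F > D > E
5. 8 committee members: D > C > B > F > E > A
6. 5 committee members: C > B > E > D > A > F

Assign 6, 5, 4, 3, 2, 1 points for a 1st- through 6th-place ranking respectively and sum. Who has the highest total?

B

A: 8·1 + 8·3 + 5·5 + 8·6 + 8·1 + 5·2 = 123
C: 8·3 + 8·1 + 5·2 + 8·4 + 8·5 + 5·6 = 144
B: 8·5 + 8·5 + 5·4 + 8·5 + 8·4 + 5·5 = 197
F: 8·6 + 8·2 + 5·1 + 8·3 + 8·3 + 5·1 = 122
D: 8·2 + 8·4 + 5·6 + 8·2 + 8·6 + 5·3 = 157
E: 8·4 + 8·6 + 5·3 + 8·1 + 8·2 + 5·4 = 139
B has the highest Borda score (197).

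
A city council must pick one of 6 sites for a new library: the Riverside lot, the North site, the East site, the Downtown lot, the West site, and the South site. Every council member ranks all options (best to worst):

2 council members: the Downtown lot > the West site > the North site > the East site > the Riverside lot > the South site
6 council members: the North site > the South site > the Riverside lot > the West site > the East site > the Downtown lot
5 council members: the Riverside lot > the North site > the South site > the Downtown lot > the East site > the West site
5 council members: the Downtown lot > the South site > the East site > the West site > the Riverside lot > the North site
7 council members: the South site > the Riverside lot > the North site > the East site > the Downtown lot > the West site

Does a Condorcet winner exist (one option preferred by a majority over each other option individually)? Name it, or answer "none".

Checking pairwise contests:
the South site beats the Riverside lot 18–7.
the Riverside lot beats the North site 17–8.
the Riverside lot beats the East site 18–7.
the Riverside lot beats the Downtown lot 18–7.
the Riverside lot beats the West site 18–7.
the North site beats the South site 13–12.
Every option loses at least one head-to-head, so there is no Condorcet winner.

none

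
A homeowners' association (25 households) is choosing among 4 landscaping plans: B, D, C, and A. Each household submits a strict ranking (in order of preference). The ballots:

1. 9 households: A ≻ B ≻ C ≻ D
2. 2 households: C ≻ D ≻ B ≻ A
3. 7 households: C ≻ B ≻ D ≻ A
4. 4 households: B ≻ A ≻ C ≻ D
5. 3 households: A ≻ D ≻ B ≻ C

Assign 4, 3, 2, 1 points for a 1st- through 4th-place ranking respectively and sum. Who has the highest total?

B: 9·3 + 2·2 + 7·3 + 4·4 + 3·2 = 74
D: 9·1 + 2·3 + 7·2 + 4·1 + 3·3 = 42
C: 9·2 + 2·4 + 7·4 + 4·2 + 3·1 = 65
A: 9·4 + 2·1 + 7·1 + 4·3 + 3·4 = 69
B has the highest Borda score (74).

B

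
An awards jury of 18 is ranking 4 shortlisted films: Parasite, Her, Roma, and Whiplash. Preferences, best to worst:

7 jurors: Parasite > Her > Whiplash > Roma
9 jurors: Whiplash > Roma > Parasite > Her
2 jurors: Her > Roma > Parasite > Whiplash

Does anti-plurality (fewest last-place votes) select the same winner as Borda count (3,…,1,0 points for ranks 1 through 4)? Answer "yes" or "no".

no

Anti-plurality — last-place votes: Parasite 0, Her 9, Roma 7, Whiplash 2. Winner: Parasite.
Borda — scores: Parasite 32, Her 20, Roma 22, Whiplash 34. Winner: Whiplash.
The two methods disagree.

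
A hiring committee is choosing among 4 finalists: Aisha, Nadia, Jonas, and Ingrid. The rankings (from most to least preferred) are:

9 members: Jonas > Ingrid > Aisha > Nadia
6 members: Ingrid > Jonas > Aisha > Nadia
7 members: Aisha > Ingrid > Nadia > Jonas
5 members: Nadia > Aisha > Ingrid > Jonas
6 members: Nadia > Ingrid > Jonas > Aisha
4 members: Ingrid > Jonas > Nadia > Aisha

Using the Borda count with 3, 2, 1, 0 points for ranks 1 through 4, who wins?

Aisha: 9·1 + 6·1 + 7·3 + 5·2 + 6·0 + 4·0 = 46
Nadia: 9·0 + 6·0 + 7·1 + 5·3 + 6·3 + 4·1 = 44
Jonas: 9·3 + 6·2 + 7·0 + 5·0 + 6·1 + 4·2 = 53
Ingrid: 9·2 + 6·3 + 7·2 + 5·1 + 6·2 + 4·3 = 79
Ingrid has the highest Borda score (79).

Ingrid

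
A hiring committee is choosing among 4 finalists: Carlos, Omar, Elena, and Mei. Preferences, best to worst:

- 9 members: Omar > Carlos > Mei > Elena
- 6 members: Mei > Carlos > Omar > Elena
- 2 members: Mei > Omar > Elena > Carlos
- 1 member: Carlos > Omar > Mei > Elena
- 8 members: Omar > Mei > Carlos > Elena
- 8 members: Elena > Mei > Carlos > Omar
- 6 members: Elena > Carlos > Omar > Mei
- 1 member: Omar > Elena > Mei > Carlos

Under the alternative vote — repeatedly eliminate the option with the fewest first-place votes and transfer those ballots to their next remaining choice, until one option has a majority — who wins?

Round 1: Carlos 1, Omar 18, Elena 14, Mei 8. Eliminate Carlos.
Round 2: Omar 19, Elena 14, Mei 8. Eliminate Mei.
Round 3: Omar 27, Elena 14. Omar has a majority.

Omar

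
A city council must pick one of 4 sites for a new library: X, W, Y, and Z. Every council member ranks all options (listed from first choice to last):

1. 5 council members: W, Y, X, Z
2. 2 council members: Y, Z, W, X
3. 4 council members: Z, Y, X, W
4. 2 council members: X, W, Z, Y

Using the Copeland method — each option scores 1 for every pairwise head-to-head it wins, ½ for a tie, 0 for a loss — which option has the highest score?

X: beats Z; loses to W and Y → score 1.
W: beats X, Y, and Z → score 3.
Y: beats X and Z; loses to W → score 2.
Z: loses to X, W, and Y → score 0.
W has the best pairwise record.

W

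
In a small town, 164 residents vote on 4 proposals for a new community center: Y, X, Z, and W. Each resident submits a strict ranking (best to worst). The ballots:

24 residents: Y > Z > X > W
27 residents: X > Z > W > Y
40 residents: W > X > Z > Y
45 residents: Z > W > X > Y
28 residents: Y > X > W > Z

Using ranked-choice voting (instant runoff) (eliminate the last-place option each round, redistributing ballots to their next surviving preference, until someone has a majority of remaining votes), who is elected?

Z

Round 1: Y 52, X 27, Z 45, W 40. Eliminate X.
Round 2: Y 52, Z 72, W 40. Eliminate W.
Round 3: Y 52, Z 112. Z has a majority.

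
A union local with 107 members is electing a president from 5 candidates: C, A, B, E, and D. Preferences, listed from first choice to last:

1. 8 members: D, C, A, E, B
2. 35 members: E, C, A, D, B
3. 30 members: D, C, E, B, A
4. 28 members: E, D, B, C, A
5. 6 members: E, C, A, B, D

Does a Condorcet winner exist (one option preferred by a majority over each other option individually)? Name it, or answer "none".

E

E vs C: 69–38 for E.
E vs A: 99–8 for E.
E vs B: 107–0 for E.
E vs D: 69–38 for E.
E beats every other option head-to-head.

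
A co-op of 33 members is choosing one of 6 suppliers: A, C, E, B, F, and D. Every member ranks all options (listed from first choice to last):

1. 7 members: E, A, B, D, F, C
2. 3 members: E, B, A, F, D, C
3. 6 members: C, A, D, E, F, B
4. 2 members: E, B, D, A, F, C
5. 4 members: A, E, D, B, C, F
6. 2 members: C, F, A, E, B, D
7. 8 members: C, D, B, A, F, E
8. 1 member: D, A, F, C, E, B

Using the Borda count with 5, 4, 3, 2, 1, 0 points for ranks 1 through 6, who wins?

A: 7·4 + 3·3 + 6·4 + 2·2 + 4·5 + 2·3 + 8·2 + 1·4 = 111
C: 7·0 + 3·0 + 6·5 + 2·0 + 4·1 + 2·5 + 8·5 + 1·2 = 86
E: 7·5 + 3·5 + 6·2 + 2·5 + 4·4 + 2·2 + 8·0 + 1·1 = 93
B: 7·3 + 3·4 + 6·0 + 2·4 + 4·2 + 2·1 + 8·3 + 1·0 = 75
F: 7·1 + 3·2 + 6·1 + 2·1 + 4·0 + 2·4 + 8·1 + 1·3 = 40
D: 7·2 + 3·1 + 6·3 + 2·3 + 4·3 + 2·0 + 8·4 + 1·5 = 90
A has the highest Borda score (111).

A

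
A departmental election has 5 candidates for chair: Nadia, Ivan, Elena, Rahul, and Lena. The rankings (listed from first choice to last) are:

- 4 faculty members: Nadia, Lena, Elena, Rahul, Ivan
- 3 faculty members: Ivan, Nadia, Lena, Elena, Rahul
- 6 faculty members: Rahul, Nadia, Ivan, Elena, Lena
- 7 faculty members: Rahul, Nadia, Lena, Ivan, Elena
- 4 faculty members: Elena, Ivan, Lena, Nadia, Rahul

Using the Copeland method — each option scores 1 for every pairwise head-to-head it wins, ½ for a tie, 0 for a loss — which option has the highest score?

Nadia: beats Ivan, Elena, and Lena; loses to Rahul → score 3.
Ivan: beats Elena and Lena; loses to Nadia and Rahul → score 2.
Elena: loses to Nadia, Ivan, Rahul, and Lena → score 0.
Rahul: beats Nadia, Ivan, Elena, and Lena → score 4.
Lena: beats Elena; loses to Nadia, Ivan, and Rahul → score 1.
Rahul has the best pairwise record.

Rahul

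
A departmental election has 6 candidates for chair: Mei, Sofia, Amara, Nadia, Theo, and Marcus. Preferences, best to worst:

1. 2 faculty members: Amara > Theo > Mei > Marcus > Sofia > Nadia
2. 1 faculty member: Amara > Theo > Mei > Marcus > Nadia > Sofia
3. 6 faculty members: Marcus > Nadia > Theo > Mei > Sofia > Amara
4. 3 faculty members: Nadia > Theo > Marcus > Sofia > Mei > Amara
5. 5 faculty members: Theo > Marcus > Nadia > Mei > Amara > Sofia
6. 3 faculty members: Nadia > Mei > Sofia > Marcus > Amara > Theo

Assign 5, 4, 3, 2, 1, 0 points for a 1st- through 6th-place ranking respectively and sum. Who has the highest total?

Mei: 2·3 + 1·3 + 6·2 + 3·1 + 5·2 + 3·4 = 46
Sofia: 2·1 + 1·0 + 6·1 + 3·2 + 5·0 + 3·3 = 23
Amara: 2·5 + 1·5 + 6·0 + 3·0 + 5·1 + 3·1 = 23
Nadia: 2·0 + 1·1 + 6·4 + 3·5 + 5·3 + 3·5 = 70
Theo: 2·4 + 1·4 + 6·3 + 3·4 + 5·5 + 3·0 = 67
Marcus: 2·2 + 1·2 + 6·5 + 3·3 + 5·4 + 3·2 = 71
Marcus has the highest Borda score (71).

Marcus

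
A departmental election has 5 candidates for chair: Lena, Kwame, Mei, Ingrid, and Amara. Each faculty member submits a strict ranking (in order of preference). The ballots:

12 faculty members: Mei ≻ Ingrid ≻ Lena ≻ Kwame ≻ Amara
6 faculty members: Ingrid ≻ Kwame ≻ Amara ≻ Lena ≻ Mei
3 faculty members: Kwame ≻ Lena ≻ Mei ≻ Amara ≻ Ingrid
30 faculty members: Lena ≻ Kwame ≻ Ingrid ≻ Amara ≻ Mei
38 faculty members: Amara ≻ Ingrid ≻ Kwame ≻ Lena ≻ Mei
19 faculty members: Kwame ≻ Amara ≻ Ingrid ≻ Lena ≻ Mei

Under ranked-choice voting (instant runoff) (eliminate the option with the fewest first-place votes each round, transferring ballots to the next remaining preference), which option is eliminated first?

Round 1: Lena 30, Kwame 22, Mei 12, Ingrid 6, Amara 38. Eliminate Ingrid.

Ingrid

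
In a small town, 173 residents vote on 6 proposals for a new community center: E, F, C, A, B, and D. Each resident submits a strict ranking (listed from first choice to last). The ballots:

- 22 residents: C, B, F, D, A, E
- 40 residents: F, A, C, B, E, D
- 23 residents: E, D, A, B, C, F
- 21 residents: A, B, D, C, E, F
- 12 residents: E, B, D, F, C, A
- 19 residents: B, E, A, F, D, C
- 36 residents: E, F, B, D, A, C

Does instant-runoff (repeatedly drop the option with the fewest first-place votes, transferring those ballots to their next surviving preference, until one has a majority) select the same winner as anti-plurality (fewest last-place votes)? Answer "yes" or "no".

Instant-runoff — R1 E 71, F 40, C 22, A 21, B 19, D 0 (D out); R2 E 71, F 40, C 22, A 21, B 19 (B out); R3 E 90, F 40, C 22, A 21 (E winner). Winner: E.
Anti-plurality — last-place votes: E 22, F 44, C 55, A 12, B 0, D 40. Winner: B.
The two methods disagree.

no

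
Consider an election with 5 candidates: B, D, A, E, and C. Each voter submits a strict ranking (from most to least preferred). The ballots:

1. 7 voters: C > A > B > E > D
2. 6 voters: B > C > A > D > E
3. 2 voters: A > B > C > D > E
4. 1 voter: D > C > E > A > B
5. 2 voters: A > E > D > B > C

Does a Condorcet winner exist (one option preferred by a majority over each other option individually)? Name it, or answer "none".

Checking pairwise contests:
A beats B 12–6.
B beats D 15–3.
C beats A 14–4.
B beats E 15–3.
B beats C 10–8.
Every option loses at least one head-to-head, so there is no Condorcet winner.

none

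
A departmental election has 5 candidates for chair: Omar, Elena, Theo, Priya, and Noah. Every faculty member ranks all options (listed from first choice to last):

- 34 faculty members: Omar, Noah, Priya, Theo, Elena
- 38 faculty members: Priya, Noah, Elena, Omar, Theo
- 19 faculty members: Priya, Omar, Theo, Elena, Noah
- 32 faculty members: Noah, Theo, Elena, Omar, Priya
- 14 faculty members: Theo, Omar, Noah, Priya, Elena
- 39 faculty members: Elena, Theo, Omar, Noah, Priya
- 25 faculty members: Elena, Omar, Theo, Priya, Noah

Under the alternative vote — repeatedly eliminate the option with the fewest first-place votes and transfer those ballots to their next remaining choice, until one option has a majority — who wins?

Round 1: Omar 34, Elena 64, Theo 14, Priya 57, Noah 32. Eliminate Theo.
Round 2: Omar 48, Elena 64, Priya 57, Noah 32. Eliminate Noah.
Round 3: Omar 48, Elena 96, Priya 57. Eliminate Omar.
Round 4: Elena 96, Priya 105. Priya has a majority.

Priya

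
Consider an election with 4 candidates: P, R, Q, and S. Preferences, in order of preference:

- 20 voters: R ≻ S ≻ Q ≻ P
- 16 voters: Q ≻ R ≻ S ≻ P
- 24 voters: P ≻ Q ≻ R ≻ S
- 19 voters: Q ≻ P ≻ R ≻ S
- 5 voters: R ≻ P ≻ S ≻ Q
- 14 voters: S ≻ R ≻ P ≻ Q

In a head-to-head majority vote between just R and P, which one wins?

Voters preferring R to P: 55; preferring P to R: 43.
R wins the head-to-head.

R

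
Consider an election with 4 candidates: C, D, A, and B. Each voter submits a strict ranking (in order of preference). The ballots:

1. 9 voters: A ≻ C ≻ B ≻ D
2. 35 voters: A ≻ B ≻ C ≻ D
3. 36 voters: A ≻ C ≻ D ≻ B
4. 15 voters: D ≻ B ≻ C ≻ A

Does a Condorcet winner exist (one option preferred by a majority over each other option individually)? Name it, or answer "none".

A

A vs C: 80–15 for A.
A vs D: 80–15 for A.
A vs B: 80–15 for A.
A beats every other option head-to-head.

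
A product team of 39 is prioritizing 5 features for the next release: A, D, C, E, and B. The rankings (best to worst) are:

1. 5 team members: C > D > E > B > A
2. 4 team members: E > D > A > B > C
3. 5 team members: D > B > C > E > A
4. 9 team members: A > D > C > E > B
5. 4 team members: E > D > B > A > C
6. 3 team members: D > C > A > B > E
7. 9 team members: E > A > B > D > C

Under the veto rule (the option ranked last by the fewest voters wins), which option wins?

Last-place votes: A 10, D 0, C 17, E 3, B 9.
D is ranked last by the fewest voters, so D wins.

D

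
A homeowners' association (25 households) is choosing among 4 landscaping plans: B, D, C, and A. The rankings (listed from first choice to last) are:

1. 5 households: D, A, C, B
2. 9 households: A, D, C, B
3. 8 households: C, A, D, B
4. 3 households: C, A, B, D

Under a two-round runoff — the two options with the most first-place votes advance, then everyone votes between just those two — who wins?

A

Round 1 first-place votes: B 0, D 5, C 11, A 9.
C and A advance.
Runoff: C is preferred to A by 11 voters; A by 14.
A wins the runoff.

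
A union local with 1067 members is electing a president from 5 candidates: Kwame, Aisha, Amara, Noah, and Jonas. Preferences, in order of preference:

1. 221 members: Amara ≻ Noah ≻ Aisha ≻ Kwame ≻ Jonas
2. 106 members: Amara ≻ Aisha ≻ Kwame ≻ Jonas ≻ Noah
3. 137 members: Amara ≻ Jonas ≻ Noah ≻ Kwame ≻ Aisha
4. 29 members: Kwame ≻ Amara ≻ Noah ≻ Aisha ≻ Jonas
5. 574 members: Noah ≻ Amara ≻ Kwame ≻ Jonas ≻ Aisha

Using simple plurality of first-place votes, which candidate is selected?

First-place votes: Kwame 29, Aisha 0, Amara 464, Noah 574, Jonas 0.
Noah has the most first-place votes.

Noah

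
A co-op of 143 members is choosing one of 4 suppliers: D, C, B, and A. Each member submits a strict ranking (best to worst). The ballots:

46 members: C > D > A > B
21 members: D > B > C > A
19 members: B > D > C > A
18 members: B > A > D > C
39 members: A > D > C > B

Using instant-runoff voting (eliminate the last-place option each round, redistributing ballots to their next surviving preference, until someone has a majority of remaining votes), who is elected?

Round 1: D 21, C 46, B 37, A 39. Eliminate D.
Round 2: C 46, B 58, A 39. Eliminate A.
Round 3: C 85, B 58. C has a majority.

C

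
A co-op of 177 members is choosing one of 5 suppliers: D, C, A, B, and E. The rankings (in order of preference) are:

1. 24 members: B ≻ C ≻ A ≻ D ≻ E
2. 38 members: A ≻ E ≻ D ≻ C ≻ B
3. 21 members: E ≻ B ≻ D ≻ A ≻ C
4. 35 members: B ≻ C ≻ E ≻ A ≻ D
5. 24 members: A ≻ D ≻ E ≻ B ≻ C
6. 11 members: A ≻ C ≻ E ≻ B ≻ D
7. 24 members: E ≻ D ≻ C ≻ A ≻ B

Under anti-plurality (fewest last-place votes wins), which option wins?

A

Last-place votes: D 46, C 45, A 0, B 62, E 24.
A is ranked last by the fewest voters, so A wins.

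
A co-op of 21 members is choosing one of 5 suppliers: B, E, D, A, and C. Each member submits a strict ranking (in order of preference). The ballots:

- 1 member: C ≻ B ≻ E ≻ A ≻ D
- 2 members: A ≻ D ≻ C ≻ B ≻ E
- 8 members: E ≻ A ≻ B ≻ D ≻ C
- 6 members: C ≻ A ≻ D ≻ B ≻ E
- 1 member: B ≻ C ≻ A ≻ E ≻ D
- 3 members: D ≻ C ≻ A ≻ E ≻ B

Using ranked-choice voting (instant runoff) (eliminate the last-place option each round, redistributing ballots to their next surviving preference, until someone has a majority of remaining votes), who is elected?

Round 1: B 1, E 8, D 3, A 2, C 7. Eliminate B.
Round 2: E 8, D 3, A 2, C 8. Eliminate A.
Round 3: E 8, D 5, C 8. Eliminate D.
Round 4: E 8, C 13. C has a majority.

C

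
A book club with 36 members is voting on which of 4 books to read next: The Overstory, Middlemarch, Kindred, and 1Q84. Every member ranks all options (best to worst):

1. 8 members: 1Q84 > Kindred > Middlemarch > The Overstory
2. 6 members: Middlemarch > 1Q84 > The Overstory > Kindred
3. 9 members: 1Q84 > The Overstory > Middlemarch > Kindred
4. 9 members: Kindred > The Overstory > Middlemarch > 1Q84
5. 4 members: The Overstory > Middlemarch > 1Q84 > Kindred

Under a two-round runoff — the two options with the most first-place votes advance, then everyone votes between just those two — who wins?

Round 1 first-place votes: The Overstory 4, Middlemarch 6, Kindred 9, 1Q84 17.
1Q84 and Kindred advance.
Runoff: 1Q84 is preferred to Kindred by 27 voters; Kindred by 9.
1Q84 wins the runoff.

1Q84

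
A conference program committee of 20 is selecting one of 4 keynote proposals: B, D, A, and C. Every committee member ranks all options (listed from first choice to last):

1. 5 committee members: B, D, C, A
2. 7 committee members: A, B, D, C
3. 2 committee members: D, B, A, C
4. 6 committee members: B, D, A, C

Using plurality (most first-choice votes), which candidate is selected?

B

First-place votes: B 11, D 2, A 7, C 0.
B has the most first-place votes.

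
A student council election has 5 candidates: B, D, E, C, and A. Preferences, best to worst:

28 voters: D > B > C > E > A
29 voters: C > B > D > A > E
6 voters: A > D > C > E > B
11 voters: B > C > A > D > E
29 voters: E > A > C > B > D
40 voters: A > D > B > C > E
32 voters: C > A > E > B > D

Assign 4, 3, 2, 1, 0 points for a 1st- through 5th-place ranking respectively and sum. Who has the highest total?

C

B: 28·3 + 29·3 + 6·0 + 11·4 + 29·1 + 40·2 + 32·1 = 356
D: 28·4 + 29·2 + 6·3 + 11·1 + 29·0 + 40·3 + 32·0 = 319
E: 28·1 + 29·0 + 6·1 + 11·0 + 29·4 + 40·0 + 32·2 = 214
C: 28·2 + 29·4 + 6·2 + 11·3 + 29·2 + 40·1 + 32·4 = 443
A: 28·0 + 29·1 + 6·4 + 11·2 + 29·3 + 40·4 + 32·3 = 418
C has the highest Borda score (443).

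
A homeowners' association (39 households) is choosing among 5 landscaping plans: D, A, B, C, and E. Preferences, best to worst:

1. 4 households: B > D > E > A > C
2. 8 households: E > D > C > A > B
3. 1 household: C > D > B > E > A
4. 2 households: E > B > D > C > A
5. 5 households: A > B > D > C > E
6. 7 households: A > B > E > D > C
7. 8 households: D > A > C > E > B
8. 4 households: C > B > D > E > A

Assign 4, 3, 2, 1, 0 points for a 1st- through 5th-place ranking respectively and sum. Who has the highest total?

D: 4·3 + 8·3 + 1·3 + 2·2 + 5·2 + 7·1 + 8·4 + 4·2 = 100
A: 4·1 + 8·1 + 1·0 + 2·0 + 5·4 + 7·4 + 8·3 + 4·0 = 84
B: 4·4 + 8·0 + 1·2 + 2·3 + 5·3 + 7·3 + 8·0 + 4·3 = 72
C: 4·0 + 8·2 + 1·4 + 2·1 + 5·1 + 7·0 + 8·2 + 4·4 = 59
E: 4·2 + 8·4 + 1·1 + 2·4 + 5·0 + 7·2 + 8·1 + 4·1 = 75
D has the highest Borda score (100).

D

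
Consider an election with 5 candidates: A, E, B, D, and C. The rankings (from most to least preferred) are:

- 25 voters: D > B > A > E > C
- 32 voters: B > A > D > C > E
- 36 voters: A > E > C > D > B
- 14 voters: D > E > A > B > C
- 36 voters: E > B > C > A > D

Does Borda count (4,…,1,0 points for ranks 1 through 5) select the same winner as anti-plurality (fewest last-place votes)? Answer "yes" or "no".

Borda — scores: A 354, E 319, B 325, D 256, C 176. Winner: A.
Anti-plurality — last-place votes: A 0, E 32, B 36, D 36, C 39. Winner: A.
The two methods agree.

yes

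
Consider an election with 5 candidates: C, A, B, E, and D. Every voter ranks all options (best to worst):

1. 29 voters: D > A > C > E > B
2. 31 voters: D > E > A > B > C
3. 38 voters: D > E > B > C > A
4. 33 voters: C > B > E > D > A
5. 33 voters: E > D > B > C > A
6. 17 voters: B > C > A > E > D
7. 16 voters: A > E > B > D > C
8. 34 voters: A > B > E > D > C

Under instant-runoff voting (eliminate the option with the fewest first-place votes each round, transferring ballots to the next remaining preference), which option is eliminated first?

Round 1: C 33, A 50, B 17, E 33, D 98. Eliminate B.

B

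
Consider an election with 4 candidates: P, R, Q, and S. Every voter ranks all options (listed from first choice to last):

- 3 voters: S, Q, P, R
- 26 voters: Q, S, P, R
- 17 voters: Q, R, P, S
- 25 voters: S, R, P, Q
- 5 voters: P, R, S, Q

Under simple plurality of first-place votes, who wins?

Q

First-place votes: P 5, R 0, Q 43, S 28.
Q has the most first-place votes.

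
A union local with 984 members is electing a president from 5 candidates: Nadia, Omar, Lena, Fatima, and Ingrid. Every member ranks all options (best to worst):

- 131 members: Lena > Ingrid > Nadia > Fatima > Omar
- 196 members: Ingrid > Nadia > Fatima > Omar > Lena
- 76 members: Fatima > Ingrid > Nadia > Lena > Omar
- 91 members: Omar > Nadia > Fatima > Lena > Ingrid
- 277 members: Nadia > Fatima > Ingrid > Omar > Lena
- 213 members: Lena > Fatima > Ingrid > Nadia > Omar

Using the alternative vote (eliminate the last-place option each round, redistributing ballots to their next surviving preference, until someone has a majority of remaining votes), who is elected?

Round 1: Nadia 277, Omar 91, Lena 344, Fatima 76, Ingrid 196. Eliminate Fatima.
Round 2: Nadia 277, Omar 91, Lena 344, Ingrid 272. Eliminate Omar.
Round 3: Nadia 368, Lena 344, Ingrid 272. Eliminate Ingrid.
Round 4: Nadia 640, Lena 344. Nadia has a majority.

Nadia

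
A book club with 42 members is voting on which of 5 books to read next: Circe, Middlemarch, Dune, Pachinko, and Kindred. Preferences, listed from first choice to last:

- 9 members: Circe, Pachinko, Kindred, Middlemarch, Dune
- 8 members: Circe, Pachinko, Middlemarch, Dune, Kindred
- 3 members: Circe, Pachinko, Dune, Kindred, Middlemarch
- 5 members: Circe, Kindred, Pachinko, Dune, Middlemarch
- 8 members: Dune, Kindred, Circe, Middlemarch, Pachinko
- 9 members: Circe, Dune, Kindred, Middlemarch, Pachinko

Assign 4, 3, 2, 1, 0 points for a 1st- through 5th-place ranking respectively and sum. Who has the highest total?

Circe

Circe: 9·4 + 8·4 + 3·4 + 5·4 + 8·2 + 9·4 = 152
Middlemarch: 9·1 + 8·2 + 3·0 + 5·0 + 8·1 + 9·1 = 42
Dune: 9·0 + 8·1 + 3·2 + 5·1 + 8·4 + 9·3 = 78
Pachinko: 9·3 + 8·3 + 3·3 + 5·2 + 8·0 + 9·0 = 70
Kindred: 9·2 + 8·0 + 3·1 + 5·3 + 8·3 + 9·2 = 78
Circe has the highest Borda score (152).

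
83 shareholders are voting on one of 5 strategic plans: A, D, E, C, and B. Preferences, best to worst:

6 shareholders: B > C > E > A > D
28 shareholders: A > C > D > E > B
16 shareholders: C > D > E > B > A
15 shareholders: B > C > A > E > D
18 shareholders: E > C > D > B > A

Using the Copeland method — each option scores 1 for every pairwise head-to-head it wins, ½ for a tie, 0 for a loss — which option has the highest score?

A: beats D and E; loses to C and B → score 2.
D: beats E and B; loses to A and C → score 2.
E: beats B; loses to A, D, and C → score 1.
C: beats A, D, E, and B → score 4.
B: beats A; loses to D, E, and C → score 1.
C has the best pairwise record.

C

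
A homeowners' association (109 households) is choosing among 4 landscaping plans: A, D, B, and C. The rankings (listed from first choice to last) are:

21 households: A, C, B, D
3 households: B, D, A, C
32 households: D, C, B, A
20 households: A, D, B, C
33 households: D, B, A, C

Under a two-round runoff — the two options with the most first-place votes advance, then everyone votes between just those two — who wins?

D

Round 1 first-place votes: A 41, D 65, B 3, C 0.
D and A advance.
Runoff: D is preferred to A by 68 voters; A by 41.
D wins the runoff.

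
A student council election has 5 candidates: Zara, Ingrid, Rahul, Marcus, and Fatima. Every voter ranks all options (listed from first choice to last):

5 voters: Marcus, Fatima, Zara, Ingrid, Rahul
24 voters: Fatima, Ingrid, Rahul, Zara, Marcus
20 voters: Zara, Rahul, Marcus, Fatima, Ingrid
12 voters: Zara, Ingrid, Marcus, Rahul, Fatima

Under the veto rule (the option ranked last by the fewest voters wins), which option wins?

Zara

Last-place votes: Zara 0, Ingrid 20, Rahul 5, Marcus 24, Fatima 12.
Zara is ranked last by the fewest voters, so Zara wins.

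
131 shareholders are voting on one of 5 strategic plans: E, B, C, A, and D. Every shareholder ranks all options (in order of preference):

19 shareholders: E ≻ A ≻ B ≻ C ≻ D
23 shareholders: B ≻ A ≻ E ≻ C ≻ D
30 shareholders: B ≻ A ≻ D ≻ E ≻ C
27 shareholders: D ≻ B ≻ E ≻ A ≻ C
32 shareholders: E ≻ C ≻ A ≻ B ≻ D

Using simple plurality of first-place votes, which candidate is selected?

B

First-place votes: E 51, B 53, C 0, A 0, D 27.
B has the most first-place votes.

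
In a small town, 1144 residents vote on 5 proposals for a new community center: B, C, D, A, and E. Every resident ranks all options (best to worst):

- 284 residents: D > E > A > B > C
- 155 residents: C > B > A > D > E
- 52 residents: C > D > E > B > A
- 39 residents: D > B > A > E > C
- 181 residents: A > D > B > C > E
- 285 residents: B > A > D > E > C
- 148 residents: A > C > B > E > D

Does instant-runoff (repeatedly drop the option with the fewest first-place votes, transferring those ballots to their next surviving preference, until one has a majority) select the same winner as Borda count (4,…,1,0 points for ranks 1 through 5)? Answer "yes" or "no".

no

Instant-runoff — R1 B 285, C 207, D 323, A 329, E 0 (E out); R2 B 285, C 207, D 323, A 329 (C out); R3 B 440, D 375, A 329 (A out); R4 B 588, D 556 (B winner). Winner: B.
Borda — scores: B 2716, C 1453, D 2716, A 3127, E 1428. Winner: A.
The two methods disagree.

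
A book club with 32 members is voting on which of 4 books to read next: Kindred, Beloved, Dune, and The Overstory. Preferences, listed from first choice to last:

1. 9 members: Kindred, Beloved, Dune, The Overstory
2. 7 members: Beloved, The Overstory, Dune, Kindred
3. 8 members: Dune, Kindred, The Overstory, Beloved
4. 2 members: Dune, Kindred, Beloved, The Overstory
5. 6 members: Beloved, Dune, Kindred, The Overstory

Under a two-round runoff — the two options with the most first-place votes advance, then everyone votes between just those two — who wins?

Beloved

Round 1 first-place votes: Kindred 9, Beloved 13, Dune 10, The Overstory 0.
Beloved and Dune advance.
Runoff: Beloved is preferred to Dune by 22 voters; Dune by 10.
Beloved wins the runoff.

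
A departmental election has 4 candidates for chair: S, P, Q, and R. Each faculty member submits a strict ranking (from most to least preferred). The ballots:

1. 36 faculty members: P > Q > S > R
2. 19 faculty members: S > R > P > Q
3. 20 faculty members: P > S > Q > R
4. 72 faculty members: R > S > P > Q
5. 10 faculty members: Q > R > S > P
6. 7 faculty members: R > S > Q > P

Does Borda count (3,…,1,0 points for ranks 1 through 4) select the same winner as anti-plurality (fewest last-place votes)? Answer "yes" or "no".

Borda — scores: S 301, P 259, Q 129, R 295. Winner: S.
Anti-plurality — last-place votes: S 0, P 17, Q 91, R 56. Winner: S.
The two methods agree.

yes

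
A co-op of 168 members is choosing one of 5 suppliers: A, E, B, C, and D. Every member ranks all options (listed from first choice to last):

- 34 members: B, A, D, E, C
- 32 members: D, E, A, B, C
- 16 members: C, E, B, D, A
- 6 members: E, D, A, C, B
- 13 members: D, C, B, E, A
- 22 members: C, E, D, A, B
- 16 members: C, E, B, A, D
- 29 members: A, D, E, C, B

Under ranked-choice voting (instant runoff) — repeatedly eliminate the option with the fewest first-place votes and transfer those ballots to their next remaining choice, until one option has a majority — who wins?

D

Round 1: A 29, E 6, B 34, C 54, D 45. Eliminate E.
Round 2: A 29, B 34, C 54, D 51. Eliminate A.
Round 3: B 34, C 54, D 80. Eliminate B.
Round 4: C 54, D 114. D has a majority.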